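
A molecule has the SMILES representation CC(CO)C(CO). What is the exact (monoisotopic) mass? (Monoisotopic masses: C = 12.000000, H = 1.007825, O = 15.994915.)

104.0837

Atom tally by fragment:
  CH3 → C:1 H:3
  CH(CH2OH) → C:2 H:4 O:1
  CH2CH2OH → C:2 H:5 O:1
Element totals:
  C: 5
  H: 12
  O: 2
Molecular formula: C5H12O2.
  M = 5(12.0) + 12(1.007825) + 2(15.994915)
    = 60.000000 + 12.093900 + 31.989830 = 104.083730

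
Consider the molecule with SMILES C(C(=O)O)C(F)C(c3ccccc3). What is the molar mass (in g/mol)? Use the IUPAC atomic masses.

182.19 g/mol

Atom tally by fragment:
  HOOCCH2 → C:2 H:3 O:2
  CH(F) → C:1 H:1 F:1
  CH2C6H5 → C:7 H:7
Element totals:
  C: 10
  H: 11
  F: 1
  O: 2
Molecular formula: C10H11FO2.
  M = 10(12.011) + 11(1.008) + 18.998 + 2(15.999)
    = 120.110 + 11.088 + 18.998 + 31.998 = 182.194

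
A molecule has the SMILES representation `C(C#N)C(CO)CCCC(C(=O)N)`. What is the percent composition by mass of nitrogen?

Atom tally by fragment:
  NCCH2 → C:2 H:2 N:1
  CH(CH2OH) → C:2 H:4 O:1
  CH2 → C:1 H:2
  CH2 → C:1 H:2
  CH2 → C:1 H:2
  CH2CONH2 → C:2 H:4 O:1 N:1
Element totals:
  C: 9
  H: 16
  N: 2
  O: 2
Molecular formula: C9H16N2O2.
Molar mass = 184.239 g/mol.
Mass from N: 2 × 14.007 = 28.014 g/mol.
%N = 28.014 / 184.239 × 100 = 15.21%.

15.21%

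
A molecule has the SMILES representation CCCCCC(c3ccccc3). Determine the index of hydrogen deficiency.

4

Atom tally by fragment:
  CH3 → C:1 H:3
  CH2 → C:1 H:2
  CH2 → C:1 H:2
  CH2 → C:1 H:2
  CH2 → C:1 H:2
  CH2C6H5 → C:7 H:7
Element totals:
  C: 12
  H: 18
Molecular formula: C12H18.
DoU = (2C + 2 + N − H − X) / 2 = (2·12 + 2 + 0 − 18 − 0) / 2 = 4.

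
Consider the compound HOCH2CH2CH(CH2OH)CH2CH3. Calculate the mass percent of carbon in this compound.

60.98%

Atom tally by fragment:
  HOCH2CH2 → C:2 H:5 O:1
  CH(CH2OH) → C:2 H:4 O:1
  CH2 → C:1 H:2
  CH3 → C:1 H:3
Element totals:
  C: 6
  H: 14
  O: 2
Molecular formula: C6H14O2.
Molar mass = 118.176 g/mol.
Mass from C: 6 × 12.011 = 72.066 g/mol.
%C = 72.066 / 118.176 × 100 = 60.98%.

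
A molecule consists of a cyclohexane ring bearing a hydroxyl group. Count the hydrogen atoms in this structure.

Atom tally by fragment:
  cyclohexane ring core → C:6 H:12
  (− 1 ring H displaced by substituents)
  + OH → O:1 H:1
Element totals:
  C: 6
  H: 12
  O: 1

12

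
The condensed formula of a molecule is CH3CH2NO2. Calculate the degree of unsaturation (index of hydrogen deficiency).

1

Atom tally by fragment:
  CH3 → C:1 H:3
  CH2NO2 → C:1 H:2 N:1 O:2
Element totals:
  C: 2
  H: 5
  N: 1
  O: 2
Molecular formula: C2H5NO2.
DoU = (2C + 2 + N − H − X) / 2 = (2·2 + 2 + 1 − 5 − 0) / 2 = 1.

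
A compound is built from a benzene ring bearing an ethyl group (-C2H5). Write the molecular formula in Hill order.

Atom tally by fragment:
  benzene ring core → C:6 H:6
  (− 1 ring H displaced by substituents)
  + C2H5 → C:2 H:5
Element totals:
  C: 8
  H: 10

C8H10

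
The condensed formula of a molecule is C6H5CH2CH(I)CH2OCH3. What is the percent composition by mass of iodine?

45.96%

Atom tally by fragment:
  C6H5CH2 → C:7 H:7
  CH(I) → C:1 H:1 I:1
  CH2OCH3 → C:2 H:5 O:1
Element totals:
  C: 10
  H: 13
  I: 1
  O: 1
Molecular formula: C10H13IO.
Molar mass = 276.117 g/mol.
Mass from I: 1 × 126.904 = 126.904 g/mol.
%I = 126.904 / 276.117 × 100 = 45.96%.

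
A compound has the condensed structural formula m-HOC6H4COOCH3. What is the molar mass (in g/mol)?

Atom tally by fragment:
  benzene ring core → C:6 H:6
  (− 2 ring H displaced by substituents)
  + OH → O:1 H:1
  + COOCH3 → C:2 H:3 O:2
Element totals:
  C: 8
  H: 8
  O: 3
Molecular formula: C8H8O3.
  M = 8(12.011) + 8(1.008) + 3(15.999)
    = 96.088 + 8.064 + 47.997 = 152.149

152.15 g/mol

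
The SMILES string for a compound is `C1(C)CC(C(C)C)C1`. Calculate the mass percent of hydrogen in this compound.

14.37%

Atom tally by fragment:
  cyclobutane ring core → C:4 H:8
  (− 2 ring H displaced by substituents)
  + CH3 → C:1 H:3
  + CH(CH3)2 → C:3 H:7
Element totals:
  C: 8
  H: 16
Molecular formula: C8H16.
Molar mass = 112.216 g/mol.
Mass from H: 16 × 1.008 = 16.128 g/mol.
%H = 16.128 / 112.216 × 100 = 14.37%.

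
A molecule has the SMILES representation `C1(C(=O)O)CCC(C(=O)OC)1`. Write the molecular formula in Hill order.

Atom tally by fragment:
  cyclobutane ring core → C:4 H:8
  (− 2 ring H displaced by substituents)
  + COOH → C:1 H:1 O:2
  + COOCH3 → C:2 H:3 O:2
Element totals:
  C: 7
  H: 10
  O: 4

C7H10O4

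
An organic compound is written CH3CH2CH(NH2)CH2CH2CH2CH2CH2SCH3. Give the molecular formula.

Element totals:
  C: 9
  H: 21
  N: 1
  S: 1

C9H21NS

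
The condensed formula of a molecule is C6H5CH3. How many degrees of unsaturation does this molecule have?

4

Atom tally by fragment:
  benzene ring core → C:6 H:6
  (− 1 ring H displaced by substituents)
  + CH3 → C:1 H:3
Element totals:
  C: 7
  H: 8
Molecular formula: C7H8.
DoU = (2C + 2 + N − H − X) / 2 = (2·7 + 2 + 0 − 8 − 0) / 2 = 4.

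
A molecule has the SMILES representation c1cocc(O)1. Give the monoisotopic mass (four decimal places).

84.0211

Atom tally by fragment:
  furan ring core → C:4 H:4 O:1
  (− 1 ring H displaced by substituents)
  + OH → O:1 H:1
Element totals:
  C: 4
  H: 4
  O: 2
Molecular formula: C4H4O2.
  M = 4(12.0) + 4(1.007825) + 2(15.994915)
    = 48.000000 + 4.031300 + 31.989830 = 84.021130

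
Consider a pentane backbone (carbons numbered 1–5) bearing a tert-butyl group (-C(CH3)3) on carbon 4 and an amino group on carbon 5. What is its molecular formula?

C9H21N

Atom tally by fragment:
  CH3 → C:1 H:3
  CH2 → C:1 H:2
  CH2 → C:1 H:2
  CH(C(CH3)3) → C:5 H:10
  CH2NH2 → C:1 H:4 N:1
Element totals:
  C: 9
  H: 21
  N: 1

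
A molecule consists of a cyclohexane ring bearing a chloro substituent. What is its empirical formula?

Atom tally by fragment:
  cyclohexane ring core → C:6 H:12
  (− 1 ring H displaced by substituents)
  + Cl → Cl:1
Element totals:
  C: 6
  H: 11
  Cl: 1
Molecular formula: C6H11Cl.
gcd of subscripts (6, 1, 11) = 1, so the empirical formula equals the molecular formula.

C6H11Cl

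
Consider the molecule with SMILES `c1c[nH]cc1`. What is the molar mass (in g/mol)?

Atom tally by fragment:
  pyrrole ring core → C:4 H:5 N:1
Element totals:
  C: 4
  H: 5
  N: 1
Molecular formula: C4H5N.
  M = 4(12.011) + 5(1.008) + 14.007
    = 48.044 + 5.040 + 14.007 = 67.091

67.09 g/mol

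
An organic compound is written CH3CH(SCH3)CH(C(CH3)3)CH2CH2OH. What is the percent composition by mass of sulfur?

Element totals:
  C: 10
  H: 22
  O: 1
  S: 1
Molecular formula: C10H22OS.
Molar mass = 190.345 g/mol.
Mass from S: 1 × 32.06 = 32.060 g/mol.
%S = 32.060 / 190.345 × 100 = 16.84%.

16.84%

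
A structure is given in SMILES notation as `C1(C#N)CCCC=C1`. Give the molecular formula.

Atom tally by fragment:
  cyclohexene ring core → C:6 H:10
  (− 1 ring H displaced by substituents)
  + CN → C:1 N:1
Element totals:
  C: 7
  H: 9
  N: 1

C7H9N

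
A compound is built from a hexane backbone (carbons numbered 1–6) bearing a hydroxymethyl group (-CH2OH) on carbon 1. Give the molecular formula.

Atom tally by fragment:
  HOCH2CH2 → C:2 H:5 O:1
  CH2 → C:1 H:2
  CH2 → C:1 H:2
  CH2 → C:1 H:2
  CH2 → C:1 H:2
  CH3 → C:1 H:3
Element totals:
  C: 7
  H: 16
  O: 1

C7H16O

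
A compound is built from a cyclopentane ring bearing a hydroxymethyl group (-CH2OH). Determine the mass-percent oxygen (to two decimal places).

15.97%

Atom tally by fragment:
  cyclopentane ring core → C:5 H:10
  (− 1 ring H displaced by substituents)
  + CH2OH → C:1 H:3 O:1
Element totals:
  C: 6
  H: 12
  O: 1
Molecular formula: C6H12O.
Molar mass = 100.161 g/mol.
Mass from O: 1 × 15.999 = 15.999 g/mol.
%O = 15.999 / 100.161 × 100 = 15.97%.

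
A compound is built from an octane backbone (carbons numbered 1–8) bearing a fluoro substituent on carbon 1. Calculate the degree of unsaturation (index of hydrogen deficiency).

0

Atom tally by fragment:
  FCH2 → C:1 H:2 F:1
  CH2 → C:1 H:2
  CH2 → C:1 H:2
  CH2 → C:1 H:2
  CH2 → C:1 H:2
  CH2 → C:1 H:2
  CH2 → C:1 H:2
  CH3 → C:1 H:3
Element totals:
  C: 8
  H: 17
  F: 1
Molecular formula: C8H17F.
DoU = (2C + 2 + N − H − X) / 2 = (2·8 + 2 + 0 − 17 − 1) / 2 = 0.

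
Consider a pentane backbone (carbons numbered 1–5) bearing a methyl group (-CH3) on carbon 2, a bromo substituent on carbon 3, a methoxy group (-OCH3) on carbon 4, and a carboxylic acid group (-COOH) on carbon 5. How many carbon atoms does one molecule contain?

8

Atom tally by fragment:
  CH3 → C:1 H:3
  CH(CH3) → C:2 H:4
  CH(Br) → C:1 H:1 Br:1
  CH(OCH3) → C:2 H:4 O:1
  CH2COOH → C:2 H:3 O:2
Element totals:
  C: 8
  H: 15
  Br: 1
  O: 3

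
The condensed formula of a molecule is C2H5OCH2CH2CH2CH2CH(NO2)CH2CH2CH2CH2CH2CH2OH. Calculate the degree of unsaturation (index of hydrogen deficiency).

Atom tally by fragment:
  C2H5OCH2 → C:3 H:7 O:1
  CH2 → C:1 H:2
  CH2 → C:1 H:2
  CH2 → C:1 H:2
  CH(NO2) → C:1 H:1 N:1 O:2
  CH2 → C:1 H:2
  CH2 → C:1 H:2
  CH2 → C:1 H:2
  CH2 → C:1 H:2
  CH2CH2OH → C:2 H:5 O:1
Element totals:
  C: 13
  H: 27
  N: 1
  O: 4
Molecular formula: C13H27NO4.
DoU = (2C + 2 + N − H − X) / 2 = (2·13 + 2 + 1 − 27 − 0) / 2 = 1.

1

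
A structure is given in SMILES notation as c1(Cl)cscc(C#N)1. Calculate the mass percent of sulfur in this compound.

22.33%

Atom tally by fragment:
  thiophene ring core → C:4 H:4 S:1
  (− 2 ring H displaced by substituents)
  + Cl → Cl:1
  + CN → C:1 N:1
Element totals:
  C: 5
  H: 2
  Cl: 1
  N: 1
  S: 1
Molecular formula: C5H2ClNS.
Molar mass = 143.588 g/mol.
Mass from S: 1 × 32.06 = 32.060 g/mol.
%S = 32.060 / 143.588 × 100 = 22.33%.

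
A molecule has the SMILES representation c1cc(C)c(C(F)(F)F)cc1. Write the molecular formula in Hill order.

C8H7F3

Atom tally by fragment:
  benzene ring core → C:6 H:6
  (− 2 ring H displaced by substituents)
  + CH3 → C:1 H:3
  + CF3 → C:1 F:3
Element totals:
  C: 8
  H: 7
  F: 3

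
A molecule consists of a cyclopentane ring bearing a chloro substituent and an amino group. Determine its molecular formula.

C5H10ClN

Atom tally by fragment:
  cyclopentane ring core → C:5 H:10
  (− 2 ring H displaced by substituents)
  + Cl → Cl:1
  + NH2 → N:1 H:2
Element totals:
  C: 5
  H: 10
  Cl: 1
  N: 1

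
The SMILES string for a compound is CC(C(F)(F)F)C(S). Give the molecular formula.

C4H7F3S

Atom tally by fragment:
  CH3 → C:1 H:3
  CH(CF3) → C:2 H:1 F:3
  CH2SH → C:1 H:3 S:1
Element totals:
  C: 4
  H: 7
  F: 3
  S: 1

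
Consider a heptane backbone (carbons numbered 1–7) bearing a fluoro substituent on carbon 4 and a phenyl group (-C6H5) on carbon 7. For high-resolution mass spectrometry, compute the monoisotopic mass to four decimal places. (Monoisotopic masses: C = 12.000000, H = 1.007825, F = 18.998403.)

Atom tally by fragment:
  CH3 → C:1 H:3
  CH2 → C:1 H:2
  CH2 → C:1 H:2
  CH(F) → C:1 H:1 F:1
  CH2 → C:1 H:2
  CH2 → C:1 H:2
  CH2C6H5 → C:7 H:7
Element totals:
  C: 13
  H: 19
  F: 1
Molecular formula: C13H19F.
  M = 13(12.0) + 19(1.007825) + 18.998403
    = 156.000000 + 19.148675 + 18.998403 = 194.147078

194.1471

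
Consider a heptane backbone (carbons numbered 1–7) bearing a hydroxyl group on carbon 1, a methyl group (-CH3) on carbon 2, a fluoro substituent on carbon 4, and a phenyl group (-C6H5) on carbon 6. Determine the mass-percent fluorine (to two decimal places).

Atom tally by fragment:
  HOCH2 → C:1 H:3 O:1
  CH(CH3) → C:2 H:4
  CH2 → C:1 H:2
  CH(F) → C:1 H:1 F:1
  CH2 → C:1 H:2
  CH(C6H5) → C:7 H:6
  CH3 → C:1 H:3
Element totals:
  C: 14
  H: 21
  F: 1
  O: 1
Molecular formula: C14H21FO.
Molar mass = 224.319 g/mol.
Mass from F: 1 × 18.998 = 18.998 g/mol.
%F = 18.998 / 224.319 × 100 = 8.47%.

8.47%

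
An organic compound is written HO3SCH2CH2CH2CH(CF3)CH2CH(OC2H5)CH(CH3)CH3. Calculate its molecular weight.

Atom tally by fragment:
  HO3SCH2 → C:1 H:3 S:1 O:3
  CH2 → C:1 H:2
  CH2 → C:1 H:2
  CH(CF3) → C:2 H:1 F:3
  CH2 → C:1 H:2
  CH(OC2H5) → C:3 H:6 O:1
  CH(CH3) → C:2 H:4
  CH3 → C:1 H:3
Element totals:
  C: 12
  H: 23
  F: 3
  O: 4
  S: 1
Molecular formula: C12H23F3O4S.
  M = 12(12.011) + 23(1.008) + 3(18.998) + 4(15.999) + 32.06
    = 144.132 + 23.184 + 56.994 + 63.996 + 32.060 = 320.366

320.37 g/mol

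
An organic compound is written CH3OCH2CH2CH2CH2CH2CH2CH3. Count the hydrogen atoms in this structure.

18

Atom tally by fragment:
  CH3OCH2 → C:2 H:5 O:1
  CH2 → C:1 H:2
  CH2 → C:1 H:2
  CH2 → C:1 H:2
  CH2 → C:1 H:2
  CH2 → C:1 H:2
  CH3 → C:1 H:3
Element totals:
  C: 8
  H: 18
  O: 1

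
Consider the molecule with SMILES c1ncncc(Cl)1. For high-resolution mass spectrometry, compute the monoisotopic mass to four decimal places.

Atom tally by fragment:
  pyrimidine ring core → C:4 H:4 N:2
  (− 1 ring H displaced by substituents)
  + Cl → Cl:1
Element totals:
  C: 4
  H: 3
  Cl: 1
  N: 2
Molecular formula: C4H3ClN2.
  M = 4(12.0) + 3(1.007825) + 34.968853 + 2(14.003074)
    = 48.000000 + 3.023475 + 34.968853 + 28.006148 = 113.998476

113.9985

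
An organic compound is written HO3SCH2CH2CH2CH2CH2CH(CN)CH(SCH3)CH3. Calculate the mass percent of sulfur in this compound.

24.16%

Element totals:
  C: 10
  H: 19
  N: 1
  O: 3
  S: 2
Molecular formula: C10H19NO3S2.
Molar mass = 265.386 g/mol.
Mass from S: 2 × 32.06 = 64.120 g/mol.
%S = 64.120 / 265.386 × 100 = 24.16%.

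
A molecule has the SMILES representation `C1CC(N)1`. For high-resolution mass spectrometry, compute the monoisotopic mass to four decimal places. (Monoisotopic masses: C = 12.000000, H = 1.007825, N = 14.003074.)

Atom tally by fragment:
  cyclopropane ring core → C:3 H:6
  (− 1 ring H displaced by substituents)
  + NH2 → N:1 H:2
Element totals:
  C: 3
  H: 7
  N: 1
Molecular formula: C3H7N.
  M = 3(12.0) + 7(1.007825) + 14.003074
    = 36.000000 + 7.054775 + 14.003074 = 57.057849

57.0578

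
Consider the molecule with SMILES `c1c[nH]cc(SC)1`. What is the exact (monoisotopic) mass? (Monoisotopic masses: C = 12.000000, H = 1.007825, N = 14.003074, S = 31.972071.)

Atom tally by fragment:
  pyrrole ring core → C:4 H:5 N:1
  (− 1 ring H displaced by substituents)
  + SCH3 → C:1 H:3 S:1
Element totals:
  C: 5
  H: 7
  N: 1
  S: 1
Molecular formula: C5H7NS.
  M = 5(12.0) + 7(1.007825) + 14.003074 + 31.972071
    = 60.000000 + 7.054775 + 14.003074 + 31.972071 = 113.029920

113.0299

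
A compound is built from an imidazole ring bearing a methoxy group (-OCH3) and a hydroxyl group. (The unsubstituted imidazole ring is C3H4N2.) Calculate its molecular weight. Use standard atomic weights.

114.10 g/mol

Atom tally by fragment:
  imidazole ring core → C:3 H:4 N:2
  (− 2 ring H displaced by substituents)
  + OCH3 → C:1 H:3 O:1
  + OH → O:1 H:1
Element totals:
  C: 4
  H: 6
  N: 2
  O: 2
Molecular formula: C4H6N2O2.
  M = 4(12.011) + 6(1.008) + 2(14.007) + 2(15.999)
    = 48.044 + 6.048 + 28.014 + 31.998 = 114.104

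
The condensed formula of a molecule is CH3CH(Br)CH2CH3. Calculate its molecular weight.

Element totals:
  C: 4
  H: 9
  Br: 1
Molecular formula: C4H9Br.
  M = 4(12.011) + 9(1.008) + 79.904
    = 48.044 + 9.072 + 79.904 = 137.020

137.02 g/mol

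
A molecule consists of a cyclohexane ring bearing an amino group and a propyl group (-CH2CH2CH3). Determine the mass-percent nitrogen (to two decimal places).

9.92%

Atom tally by fragment:
  cyclohexane ring core → C:6 H:12
  (− 2 ring H displaced by substituents)
  + NH2 → N:1 H:2
  + CH2CH2CH3 → C:3 H:7
Element totals:
  C: 9
  H: 19
  N: 1
Molecular formula: C9H19N.
Molar mass = 141.258 g/mol.
Mass from N: 1 × 14.007 = 14.007 g/mol.
%N = 14.007 / 141.258 × 100 = 9.92%.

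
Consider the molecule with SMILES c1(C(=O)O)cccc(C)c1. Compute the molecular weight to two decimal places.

Atom tally by fragment:
  benzene ring core → C:6 H:6
  (− 2 ring H displaced by substituents)
  + COOH → C:1 H:1 O:2
  + CH3 → C:1 H:3
Element totals:
  C: 8
  H: 8
  O: 2
Molecular formula: C8H8O2.
  M = 8(12.011) + 8(1.008) + 2(15.999)
    = 96.088 + 8.064 + 31.998 = 136.150

136.15 g/mol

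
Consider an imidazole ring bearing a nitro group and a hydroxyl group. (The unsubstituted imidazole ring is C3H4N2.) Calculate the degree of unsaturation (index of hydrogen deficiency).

4

Atom tally by fragment:
  imidazole ring core → C:3 H:4 N:2
  (− 2 ring H displaced by substituents)
  + NO2 → N:1 O:2
  + OH → O:1 H:1
Element totals:
  C: 3
  H: 3
  N: 3
  O: 3
Molecular formula: C3H3N3O3.
DoU = (2C + 2 + N − H − X) / 2 = (2·3 + 2 + 3 − 3 − 0) / 2 = 4.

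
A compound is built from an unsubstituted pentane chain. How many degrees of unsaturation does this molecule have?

0

Atom tally by fragment:
  CH3 → C:1 H:3
  CH2 → C:1 H:2
  CH2 → C:1 H:2
  CH2 → C:1 H:2
  CH3 → C:1 H:3
Element totals:
  C: 5
  H: 12
Molecular formula: C5H12.
DoU = (2C + 2 + N − H − X) / 2 = (2·5 + 2 + 0 − 12 − 0) / 2 = 0.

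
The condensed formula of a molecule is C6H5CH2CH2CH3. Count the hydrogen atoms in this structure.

Element totals:
  C: 9
  H: 12

12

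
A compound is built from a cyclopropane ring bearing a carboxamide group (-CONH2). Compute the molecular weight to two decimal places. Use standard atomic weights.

85.11 g/mol

Atom tally by fragment:
  cyclopropane ring core → C:3 H:6
  (− 1 ring H displaced by substituents)
  + CONH2 → C:1 H:2 O:1 N:1
Element totals:
  C: 4
  H: 7
  N: 1
  O: 1
Molecular formula: C4H7NO.
  M = 4(12.011) + 7(1.008) + 14.007 + 15.999
    = 48.044 + 7.056 + 14.007 + 15.999 = 85.106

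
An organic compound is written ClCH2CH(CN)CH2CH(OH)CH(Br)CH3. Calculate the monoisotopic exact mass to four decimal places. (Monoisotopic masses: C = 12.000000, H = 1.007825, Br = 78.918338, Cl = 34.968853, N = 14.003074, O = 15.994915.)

Atom tally by fragment:
  ClCH2 → C:1 H:2 Cl:1
  CH(CN) → C:2 H:1 N:1
  CH2 → C:1 H:2
  CH(OH) → C:1 H:2 O:1
  CH(Br) → C:1 H:1 Br:1
  CH3 → C:1 H:3
Element totals:
  C: 7
  H: 11
  Br: 1
  Cl: 1
  N: 1
  O: 1
Molecular formula: C7H11BrClNO.
  M = 7(12.0) + 11(1.007825) + 78.918338 + 34.968853 + 14.003074 + 15.994915
    = 84.000000 + 11.086075 + 78.918338 + 34.968853 + 14.003074 + 15.994915 = 238.971255

238.9713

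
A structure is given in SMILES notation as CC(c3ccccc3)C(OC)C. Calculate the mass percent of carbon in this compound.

80.44%

Atom tally by fragment:
  CH3 → C:1 H:3
  CH(C6H5) → C:7 H:6
  CH(OCH3) → C:2 H:4 O:1
  CH3 → C:1 H:3
Element totals:
  C: 11
  H: 16
  O: 1
Molecular formula: C11H16O.
Molar mass = 164.248 g/mol.
Mass from C: 11 × 12.011 = 132.121 g/mol.
%C = 132.121 / 164.248 × 100 = 80.44%.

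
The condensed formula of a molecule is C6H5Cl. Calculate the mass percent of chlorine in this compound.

Element totals:
  C: 6
  H: 5
  Cl: 1
Molecular formula: C6H5Cl.
Molar mass = 112.556 g/mol.
Mass from Cl: 1 × 35.45 = 35.450 g/mol.
%Cl = 35.450 / 112.556 × 100 = 31.50%.

31.50%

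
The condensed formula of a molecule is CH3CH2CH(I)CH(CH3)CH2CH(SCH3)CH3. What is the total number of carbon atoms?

9

Element totals:
  C: 9
  H: 19
  I: 1
  S: 1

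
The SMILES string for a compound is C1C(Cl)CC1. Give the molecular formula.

Atom tally by fragment:
  cyclobutane ring core → C:4 H:8
  (− 1 ring H displaced by substituents)
  + Cl → Cl:1
Element totals:
  C: 4
  H: 7
  Cl: 1

C4H7Cl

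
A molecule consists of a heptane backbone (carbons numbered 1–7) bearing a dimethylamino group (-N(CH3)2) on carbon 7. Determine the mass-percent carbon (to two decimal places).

75.45%

Atom tally by fragment:
  CH3 → C:1 H:3
  CH2 → C:1 H:2
  CH2 → C:1 H:2
  CH2 → C:1 H:2
  CH2 → C:1 H:2
  CH2 → C:1 H:2
  CH2N(CH3)2 → C:3 H:8 N:1
Element totals:
  C: 9
  H: 21
  N: 1
Molecular formula: C9H21N.
Molar mass = 143.274 g/mol.
Mass from C: 9 × 12.011 = 108.099 g/mol.
%C = 108.099 / 143.274 × 100 = 75.45%.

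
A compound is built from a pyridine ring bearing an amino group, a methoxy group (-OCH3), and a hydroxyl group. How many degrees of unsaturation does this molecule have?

Atom tally by fragment:
  pyridine ring core → C:5 H:5 N:1
  (− 3 ring H displaced by substituents)
  + NH2 → N:1 H:2
  + OCH3 → C:1 H:3 O:1
  + OH → O:1 H:1
Element totals:
  C: 6
  H: 8
  N: 2
  O: 2
Molecular formula: C6H8N2O2.
DoU = (2C + 2 + N − H − X) / 2 = (2·6 + 2 + 2 − 8 − 0) / 2 = 4.

4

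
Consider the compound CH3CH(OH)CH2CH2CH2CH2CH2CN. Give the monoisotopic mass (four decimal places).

Atom tally by fragment:
  CH3 → C:1 H:3
  CH(OH) → C:1 H:2 O:1
  CH2 → C:1 H:2
  CH2 → C:1 H:2
  CH2 → C:1 H:2
  CH2 → C:1 H:2
  CH2CN → C:2 H:2 N:1
Element totals:
  C: 8
  H: 15
  N: 1
  O: 1
Molecular formula: C8H15NO.
  M = 8(12.0) + 15(1.007825) + 14.003074 + 15.994915
    = 96.000000 + 15.117375 + 14.003074 + 15.994915 = 141.115364

141.1154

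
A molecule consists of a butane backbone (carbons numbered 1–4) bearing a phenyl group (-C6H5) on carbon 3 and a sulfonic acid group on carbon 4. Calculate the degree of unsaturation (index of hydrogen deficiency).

4

Atom tally by fragment:
  CH3 → C:1 H:3
  CH2 → C:1 H:2
  CH(C6H5) → C:7 H:6
  CH2SO3H → C:1 H:3 S:1 O:3
Element totals:
  C: 10
  H: 14
  O: 3
  S: 1
Molecular formula: C10H14O3S.
DoU = (2C + 2 + N − H − X) / 2 = (2·10 + 2 + 0 − 14 − 0) / 2 = 4.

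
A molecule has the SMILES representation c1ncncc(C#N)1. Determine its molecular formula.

Atom tally by fragment:
  pyrimidine ring core → C:4 H:4 N:2
  (− 1 ring H displaced by substituents)
  + CN → C:1 N:1
Element totals:
  C: 5
  H: 3
  N: 3

C5H3N3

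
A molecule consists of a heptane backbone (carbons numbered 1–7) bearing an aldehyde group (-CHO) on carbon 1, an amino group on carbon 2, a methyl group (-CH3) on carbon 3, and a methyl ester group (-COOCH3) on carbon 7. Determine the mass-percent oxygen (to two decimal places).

Atom tally by fragment:
  OHCCH2 → C:2 H:3 O:1
  CH(NH2) → C:1 H:3 N:1
  CH(CH3) → C:2 H:4
  CH2 → C:1 H:2
  CH2 → C:1 H:2
  CH2 → C:1 H:2
  CH2COOCH3 → C:3 H:5 O:2
Element totals:
  C: 11
  H: 21
  N: 1
  O: 3
Molecular formula: C11H21NO3.
Molar mass = 215.293 g/mol.
Mass from O: 3 × 15.999 = 47.997 g/mol.
%O = 47.997 / 215.293 × 100 = 22.29%.

22.29%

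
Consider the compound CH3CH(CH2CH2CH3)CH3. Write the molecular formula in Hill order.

C6H14

Element totals:
  C: 6
  H: 14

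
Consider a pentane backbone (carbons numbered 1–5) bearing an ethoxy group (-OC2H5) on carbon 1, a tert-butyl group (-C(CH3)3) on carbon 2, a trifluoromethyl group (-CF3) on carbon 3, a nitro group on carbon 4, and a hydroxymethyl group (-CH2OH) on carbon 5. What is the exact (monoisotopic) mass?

315.1657

Atom tally by fragment:
  C2H5OCH2 → C:3 H:7 O:1
  CH(C(CH3)3) → C:5 H:10
  CH(CF3) → C:2 H:1 F:3
  CH(NO2) → C:1 H:1 N:1 O:2
  CH2CH2OH → C:2 H:5 O:1
Element totals:
  C: 13
  H: 24
  F: 3
  N: 1
  O: 4
Molecular formula: C13H24F3NO4.
  M = 13(12.0) + 24(1.007825) + 3(18.998403) + 14.003074 + 4(15.994915)
    = 156.000000 + 24.187800 + 56.995209 + 14.003074 + 63.979660 = 315.165743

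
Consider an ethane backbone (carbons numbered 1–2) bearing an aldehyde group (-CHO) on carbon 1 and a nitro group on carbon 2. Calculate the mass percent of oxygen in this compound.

Atom tally by fragment:
  OHCCH2 → C:2 H:3 O:1
  CH2NO2 → C:1 H:2 N:1 O:2
Element totals:
  C: 3
  H: 5
  N: 1
  O: 3
Molecular formula: C3H5NO3.
Molar mass = 103.077 g/mol.
Mass from O: 3 × 15.999 = 47.997 g/mol.
%O = 47.997 / 103.077 × 100 = 46.56%.

46.56%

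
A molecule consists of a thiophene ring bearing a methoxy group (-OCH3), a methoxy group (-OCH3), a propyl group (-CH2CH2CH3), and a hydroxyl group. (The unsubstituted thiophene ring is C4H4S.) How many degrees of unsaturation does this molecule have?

Atom tally by fragment:
  thiophene ring core → C:4 H:4 S:1
  (− 4 ring H displaced by substituents)
  + OCH3 → C:1 H:3 O:1
  + OCH3 → C:1 H:3 O:1
  + CH2CH2CH3 → C:3 H:7
  + OH → O:1 H:1
Element totals:
  C: 9
  H: 14
  O: 3
  S: 1
Molecular formula: C9H14O3S.
DoU = (2C + 2 + N − H − X) / 2 = (2·9 + 2 + 0 − 14 − 0) / 2 = 3.

3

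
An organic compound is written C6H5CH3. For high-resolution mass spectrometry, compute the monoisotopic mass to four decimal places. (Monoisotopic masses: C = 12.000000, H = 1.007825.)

Atom tally by fragment:
  benzene ring core → C:6 H:6
  (− 1 ring H displaced by substituents)
  + CH3 → C:1 H:3
Element totals:
  C: 7
  H: 8
Molecular formula: C7H8.
  M = 7(12.0) + 8(1.007825)
    = 84.000000 + 8.062600 = 92.062600

92.0626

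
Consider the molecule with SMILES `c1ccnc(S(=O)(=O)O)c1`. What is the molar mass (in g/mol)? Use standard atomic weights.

159.16 g/mol

Atom tally by fragment:
  pyridine ring core → C:5 H:5 N:1
  (− 1 ring H displaced by substituents)
  + SO3H → S:1 O:3 H:1
Element totals:
  C: 5
  H: 5
  N: 1
  O: 3
  S: 1
Molecular formula: C5H5NO3S.
  M = 5(12.011) + 5(1.008) + 14.007 + 3(15.999) + 32.06
    = 60.055 + 5.040 + 14.007 + 47.997 + 32.060 = 159.159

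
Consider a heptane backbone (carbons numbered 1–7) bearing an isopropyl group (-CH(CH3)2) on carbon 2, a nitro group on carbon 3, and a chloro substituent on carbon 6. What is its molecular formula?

Atom tally by fragment:
  CH3 → C:1 H:3
  CH(CH(CH3)2) → C:4 H:8
  CH(NO2) → C:1 H:1 N:1 O:2
  CH2 → C:1 H:2
  CH2 → C:1 H:2
  CH(Cl) → C:1 H:1 Cl:1
  CH3 → C:1 H:3
Element totals:
  C: 10
  H: 20
  Cl: 1
  N: 1
  O: 2

C10H20ClNO2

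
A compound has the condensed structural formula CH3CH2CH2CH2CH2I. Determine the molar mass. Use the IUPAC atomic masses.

Element totals:
  C: 5
  H: 11
  I: 1
Molecular formula: C5H11I.
  M = 5(12.011) + 11(1.008) + 126.904
    = 60.055 + 11.088 + 126.904 = 198.047

198.05 g/mol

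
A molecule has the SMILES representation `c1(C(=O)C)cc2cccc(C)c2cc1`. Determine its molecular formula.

C13H12O

Atom tally by fragment:
  naphthalene ring system core → C:10 H:8
  (− 2 ring H displaced by substituents)
  + COCH3 → C:2 H:3 O:1
  + CH3 → C:1 H:3
Element totals:
  C: 13
  H: 12
  O: 1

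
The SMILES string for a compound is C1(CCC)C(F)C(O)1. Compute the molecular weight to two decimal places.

Atom tally by fragment:
  cyclopropane ring core → C:3 H:6
  (− 3 ring H displaced by substituents)
  + CH2CH2CH3 → C:3 H:7
  + F → F:1
  + OH → O:1 H:1
Element totals:
  C: 6
  H: 11
  F: 1
  O: 1
Molecular formula: C6H11FO.
  M = 6(12.011) + 11(1.008) + 18.998 + 15.999
    = 72.066 + 11.088 + 18.998 + 15.999 = 118.151

118.15 g/mol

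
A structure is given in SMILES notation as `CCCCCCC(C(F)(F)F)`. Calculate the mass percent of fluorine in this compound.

Atom tally by fragment:
  CH3 → C:1 H:3
  CH2 → C:1 H:2
  CH2 → C:1 H:2
  CH2 → C:1 H:2
  CH2 → C:1 H:2
  CH2 → C:1 H:2
  CH2CF3 → C:2 H:2 F:3
Element totals:
  C: 8
  H: 15
  F: 3
Molecular formula: C8H15F3.
Molar mass = 168.202 g/mol.
Mass from F: 3 × 18.998 = 56.994 g/mol.
%F = 56.994 / 168.202 × 100 = 33.88%.

33.88%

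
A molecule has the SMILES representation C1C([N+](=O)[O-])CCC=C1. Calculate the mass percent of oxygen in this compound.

25.17%

Atom tally by fragment:
  cyclohexene ring core → C:6 H:10
  (− 1 ring H displaced by substituents)
  + NO2 → N:1 O:2
Element totals:
  C: 6
  H: 9
  N: 1
  O: 2
Molecular formula: C6H9NO2.
Molar mass = 127.143 g/mol.
Mass from O: 2 × 15.999 = 31.998 g/mol.
%O = 31.998 / 127.143 × 100 = 25.17%.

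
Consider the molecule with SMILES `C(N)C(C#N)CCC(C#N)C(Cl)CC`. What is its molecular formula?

Atom tally by fragment:
  H2NCH2 → C:1 H:4 N:1
  CH(CN) → C:2 H:1 N:1
  CH2 → C:1 H:2
  CH2 → C:1 H:2
  CH(CN) → C:2 H:1 N:1
  CH(Cl) → C:1 H:1 Cl:1
  CH2 → C:1 H:2
  CH3 → C:1 H:3
Element totals:
  C: 10
  H: 16
  Cl: 1
  N: 3

C10H16ClN3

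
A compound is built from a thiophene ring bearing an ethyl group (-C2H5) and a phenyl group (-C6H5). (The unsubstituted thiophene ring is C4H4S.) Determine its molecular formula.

Atom tally by fragment:
  thiophene ring core → C:4 H:4 S:1
  (− 2 ring H displaced by substituents)
  + C2H5 → C:2 H:5
  + C6H5 → C:6 H:5
Element totals:
  C: 12
  H: 12
  S: 1

C12H12S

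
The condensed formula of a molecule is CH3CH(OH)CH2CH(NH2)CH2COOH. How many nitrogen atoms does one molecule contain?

Atom tally by fragment:
  CH3 → C:1 H:3
  CH(OH) → C:1 H:2 O:1
  CH2 → C:1 H:2
  CH(NH2) → C:1 H:3 N:1
  CH2COOH → C:2 H:3 O:2
Element totals:
  C: 6
  H: 13
  N: 1
  O: 3

1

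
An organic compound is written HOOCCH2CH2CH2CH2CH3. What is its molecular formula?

C6H12O2

Element totals:
  C: 6
  H: 12
  O: 2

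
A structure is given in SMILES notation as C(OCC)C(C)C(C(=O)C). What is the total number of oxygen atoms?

2

Atom tally by fragment:
  C2H5OCH2 → C:3 H:7 O:1
  CH(CH3) → C:2 H:4
  CH2COCH3 → C:3 H:5 O:1
Element totals:
  C: 8
  H: 16
  O: 2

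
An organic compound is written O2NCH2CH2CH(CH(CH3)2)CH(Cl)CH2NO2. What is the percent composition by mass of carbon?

Atom tally by fragment:
  O2NCH2 → C:1 H:2 N:1 O:2
  CH2 → C:1 H:2
  CH(CH(CH3)2) → C:4 H:8
  CH(Cl) → C:1 H:1 Cl:1
  CH2NO2 → C:1 H:2 N:1 O:2
Element totals:
  C: 8
  H: 15
  Cl: 1
  N: 2
  O: 4
Molecular formula: C8H15ClN2O4.
Molar mass = 238.668 g/mol.
Mass from C: 8 × 12.011 = 96.088 g/mol.
%C = 96.088 / 238.668 × 100 = 40.26%.

40.26%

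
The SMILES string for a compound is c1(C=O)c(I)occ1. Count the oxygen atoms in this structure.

2

Atom tally by fragment:
  furan ring core → C:4 H:4 O:1
  (− 2 ring H displaced by substituents)
  + CHO → C:1 H:1 O:1
  + I → I:1
Element totals:
  C: 5
  H: 3
  I: 1
  O: 2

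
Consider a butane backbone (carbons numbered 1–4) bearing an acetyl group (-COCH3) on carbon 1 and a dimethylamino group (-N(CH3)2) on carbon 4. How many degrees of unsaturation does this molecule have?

Atom tally by fragment:
  CH3COCH2 → C:3 H:5 O:1
  CH2 → C:1 H:2
  CH2 → C:1 H:2
  CH2N(CH3)2 → C:3 H:8 N:1
Element totals:
  C: 8
  H: 17
  N: 1
  O: 1
Molecular formula: C8H17NO.
DoU = (2C + 2 + N − H − X) / 2 = (2·8 + 2 + 1 − 17 − 0) / 2 = 1.

1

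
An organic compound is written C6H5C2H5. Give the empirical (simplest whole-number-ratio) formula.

Element totals:
  C: 8
  H: 10
Molecular formula: C8H10.
gcd of subscripts = 2; dividing each by 2:
  C: 8/2 = 4
  H: 10/2 = 5

C4H5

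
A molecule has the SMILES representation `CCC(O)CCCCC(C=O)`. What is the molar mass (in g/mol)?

158.24 g/mol

Atom tally by fragment:
  CH3 → C:1 H:3
  CH2 → C:1 H:2
  CH(OH) → C:1 H:2 O:1
  CH2 → C:1 H:2
  CH2 → C:1 H:2
  CH2 → C:1 H:2
  CH2 → C:1 H:2
  CH2CHO → C:2 H:3 O:1
Element totals:
  C: 9
  H: 18
  O: 2
Molecular formula: C9H18O2.
  M = 9(12.011) + 18(1.008) + 2(15.999)
    = 108.099 + 18.144 + 31.998 = 158.241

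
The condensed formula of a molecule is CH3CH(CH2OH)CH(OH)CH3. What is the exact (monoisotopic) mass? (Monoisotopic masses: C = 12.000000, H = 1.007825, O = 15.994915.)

Atom tally by fragment:
  CH3 → C:1 H:3
  CH(CH2OH) → C:2 H:4 O:1
  CH(OH) → C:1 H:2 O:1
  CH3 → C:1 H:3
Element totals:
  C: 5
  H: 12
  O: 2
Molecular formula: C5H12O2.
  M = 5(12.0) + 12(1.007825) + 2(15.994915)
    = 60.000000 + 12.093900 + 31.989830 = 104.083730

104.0837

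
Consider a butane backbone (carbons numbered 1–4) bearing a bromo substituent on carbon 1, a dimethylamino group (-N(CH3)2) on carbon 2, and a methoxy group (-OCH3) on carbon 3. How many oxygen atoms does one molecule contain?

Atom tally by fragment:
  BrCH2 → C:1 H:2 Br:1
  CH(N(CH3)2) → C:3 H:7 N:1
  CH(OCH3) → C:2 H:4 O:1
  CH3 → C:1 H:3
Element totals:
  C: 7
  H: 16
  Br: 1
  N: 1
  O: 1

1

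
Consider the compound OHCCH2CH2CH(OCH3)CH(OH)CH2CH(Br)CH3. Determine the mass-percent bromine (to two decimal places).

Element totals:
  C: 9
  H: 17
  Br: 1
  O: 3
Molecular formula: C9H17BrO3.
Molar mass = 253.136 g/mol.
Mass from Br: 1 × 79.904 = 79.904 g/mol.
%Br = 79.904 / 253.136 × 100 = 31.57%.

31.57%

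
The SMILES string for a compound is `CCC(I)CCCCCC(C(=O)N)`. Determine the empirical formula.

C10H20INO

Atom tally by fragment:
  CH3 → C:1 H:3
  CH2 → C:1 H:2
  CH(I) → C:1 H:1 I:1
  CH2 → C:1 H:2
  CH2 → C:1 H:2
  CH2 → C:1 H:2
  CH2 → C:1 H:2
  CH2 → C:1 H:2
  CH2CONH2 → C:2 H:4 O:1 N:1
Element totals:
  C: 10
  H: 20
  I: 1
  N: 1
  O: 1
Molecular formula: C10H20INO.
gcd of subscripts (10, 20, 1, 1, 1) = 1, so the empirical formula equals the molecular formula.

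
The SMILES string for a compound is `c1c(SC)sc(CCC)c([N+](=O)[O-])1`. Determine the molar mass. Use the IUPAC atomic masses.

217.30 g/mol

Atom tally by fragment:
  thiophene ring core → C:4 H:4 S:1
  (− 3 ring H displaced by substituents)
  + SCH3 → C:1 H:3 S:1
  + CH2CH2CH3 → C:3 H:7
  + NO2 → N:1 O:2
Element totals:
  C: 8
  H: 11
  N: 1
  O: 2
  S: 2
Molecular formula: C8H11NO2S2.
  M = 8(12.011) + 11(1.008) + 14.007 + 2(15.999) + 2(32.06)
    = 96.088 + 11.088 + 14.007 + 31.998 + 64.120 = 217.301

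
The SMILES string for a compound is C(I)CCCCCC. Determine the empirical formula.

C7H15I

Atom tally by fragment:
  ICH2 → C:1 H:2 I:1
  CH2 → C:1 H:2
  CH2 → C:1 H:2
  CH2 → C:1 H:2
  CH2 → C:1 H:2
  CH2 → C:1 H:2
  CH3 → C:1 H:3
Element totals:
  C: 7
  H: 15
  I: 1
Molecular formula: C7H15I.
gcd of subscripts (7, 15, 1) = 1, so the empirical formula equals the molecular formula.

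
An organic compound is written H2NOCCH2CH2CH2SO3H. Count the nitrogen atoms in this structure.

1

Element totals:
  C: 4
  H: 9
  N: 1
  O: 4
  S: 1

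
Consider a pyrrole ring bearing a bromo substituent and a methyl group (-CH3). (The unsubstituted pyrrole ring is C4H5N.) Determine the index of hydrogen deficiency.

3

Atom tally by fragment:
  pyrrole ring core → C:4 H:5 N:1
  (− 2 ring H displaced by substituents)
  + Br → Br:1
  + CH3 → C:1 H:3
Element totals:
  C: 5
  H: 6
  Br: 1
  N: 1
Molecular formula: C5H6BrN.
DoU = (2C + 2 + N − H − X) / 2 = (2·5 + 2 + 1 − 6 − 1) / 2 = 3.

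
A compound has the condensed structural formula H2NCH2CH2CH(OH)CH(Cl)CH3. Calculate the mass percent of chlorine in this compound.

Atom tally by fragment:
  H2NCH2 → C:1 H:4 N:1
  CH2 → C:1 H:2
  CH(OH) → C:1 H:2 O:1
  CH(Cl) → C:1 H:1 Cl:1
  CH3 → C:1 H:3
Element totals:
  C: 5
  H: 12
  Cl: 1
  N: 1
  O: 1
Molecular formula: C5H12ClNO.
Molar mass = 137.607 g/mol.
Mass from Cl: 1 × 35.45 = 35.450 g/mol.
%Cl = 35.450 / 137.607 × 100 = 25.76%.

25.76%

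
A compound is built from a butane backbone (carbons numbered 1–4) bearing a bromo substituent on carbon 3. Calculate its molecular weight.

137.02 g/mol

Atom tally by fragment:
  CH3 → C:1 H:3
  CH2 → C:1 H:2
  CH(Br) → C:1 H:1 Br:1
  CH3 → C:1 H:3
Element totals:
  C: 4
  H: 9
  Br: 1
Molecular formula: C4H9Br.
  M = 4(12.011) + 9(1.008) + 79.904
    = 48.044 + 9.072 + 79.904 = 137.020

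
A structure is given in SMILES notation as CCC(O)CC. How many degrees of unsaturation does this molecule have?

0

Atom tally by fragment:
  CH3 → C:1 H:3
  CH2 → C:1 H:2
  CH(OH) → C:1 H:2 O:1
  CH2 → C:1 H:2
  CH3 → C:1 H:3
Element totals:
  C: 5
  H: 12
  O: 1
Molecular formula: C5H12O.
DoU = (2C + 2 + N − H − X) / 2 = (2·5 + 2 + 0 − 12 − 0) / 2 = 0.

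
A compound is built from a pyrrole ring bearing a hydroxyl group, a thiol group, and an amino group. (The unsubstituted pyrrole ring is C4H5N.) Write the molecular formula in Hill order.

C4H6N2OS

Atom tally by fragment:
  pyrrole ring core → C:4 H:5 N:1
  (− 3 ring H displaced by substituents)
  + OH → O:1 H:1
  + SH → S:1 H:1
  + NH2 → N:1 H:2
Element totals:
  C: 4
  H: 6
  N: 2
  O: 1
  S: 1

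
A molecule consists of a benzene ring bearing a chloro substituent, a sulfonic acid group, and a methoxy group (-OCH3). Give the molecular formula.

Atom tally by fragment:
  benzene ring core → C:6 H:6
  (− 3 ring H displaced by substituents)
  + Cl → Cl:1
  + SO3H → S:1 O:3 H:1
  + OCH3 → C:1 H:3 O:1
Element totals:
  C: 7
  H: 7
  Cl: 1
  O: 4
  S: 1

C7H7ClO4S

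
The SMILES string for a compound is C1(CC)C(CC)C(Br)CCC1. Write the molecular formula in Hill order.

C10H19Br

Atom tally by fragment:
  cyclohexane ring core → C:6 H:12
  (− 3 ring H displaced by substituents)
  + C2H5 → C:2 H:5
  + C2H5 → C:2 H:5
  + Br → Br:1
Element totals:
  C: 10
  H: 19
  Br: 1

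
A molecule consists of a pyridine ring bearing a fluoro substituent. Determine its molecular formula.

Atom tally by fragment:
  pyridine ring core → C:5 H:5 N:1
  (− 1 ring H displaced by substituents)
  + F → F:1
Element totals:
  C: 5
  H: 4
  F: 1
  N: 1

C5H4FN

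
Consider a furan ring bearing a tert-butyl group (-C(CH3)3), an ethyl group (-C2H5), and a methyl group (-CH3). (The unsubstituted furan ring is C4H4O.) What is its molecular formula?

Atom tally by fragment:
  furan ring core → C:4 H:4 O:1
  (− 3 ring H displaced by substituents)
  + C(CH3)3 → C:4 H:9
  + C2H5 → C:2 H:5
  + CH3 → C:1 H:3
Element totals:
  C: 11
  H: 18
  O: 1

C11H18O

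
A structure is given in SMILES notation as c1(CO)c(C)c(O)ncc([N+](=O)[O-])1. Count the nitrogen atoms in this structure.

Atom tally by fragment:
  pyridine ring core → C:5 H:5 N:1
  (− 4 ring H displaced by substituents)
  + CH2OH → C:1 H:3 O:1
  + CH3 → C:1 H:3
  + OH → O:1 H:1
  + NO2 → N:1 O:2
Element totals:
  C: 7
  H: 8
  N: 2
  O: 4

2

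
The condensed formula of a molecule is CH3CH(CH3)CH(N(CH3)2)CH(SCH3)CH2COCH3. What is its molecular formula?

C11H23NOS

Atom tally by fragment:
  CH3 → C:1 H:3
  CH(CH3) → C:2 H:4
  CH(N(CH3)2) → C:3 H:7 N:1
  CH(SCH3) → C:2 H:4 S:1
  CH2COCH3 → C:3 H:5 O:1
Element totals:
  C: 11
  H: 23
  N: 1
  O: 1
  S: 1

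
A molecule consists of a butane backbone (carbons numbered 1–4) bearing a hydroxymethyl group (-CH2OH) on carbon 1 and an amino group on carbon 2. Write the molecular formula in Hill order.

C5H13NO

Atom tally by fragment:
  HOCH2CH2 → C:2 H:5 O:1
  CH(NH2) → C:1 H:3 N:1
  CH2 → C:1 H:2
  CH3 → C:1 H:3
Element totals:
  C: 5
  H: 13
  N: 1
  O: 1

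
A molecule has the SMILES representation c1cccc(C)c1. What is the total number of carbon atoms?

7

Atom tally by fragment:
  benzene ring core → C:6 H:6
  (− 1 ring H displaced by substituents)
  + CH3 → C:1 H:3
Element totals:
  C: 7
  H: 8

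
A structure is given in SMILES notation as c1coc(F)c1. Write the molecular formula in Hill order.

C4H3FO

Atom tally by fragment:
  furan ring core → C:4 H:4 O:1
  (− 1 ring H displaced by substituents)
  + F → F:1
Element totals:
  C: 4
  H: 3
  F: 1
  O: 1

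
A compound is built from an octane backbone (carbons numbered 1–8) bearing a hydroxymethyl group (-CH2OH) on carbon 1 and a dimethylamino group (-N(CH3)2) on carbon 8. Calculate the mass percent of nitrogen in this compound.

Atom tally by fragment:
  HOCH2CH2 → C:2 H:5 O:1
  CH2 → C:1 H:2
  CH2 → C:1 H:2
  CH2 → C:1 H:2
  CH2 → C:1 H:2
  CH2 → C:1 H:2
  CH2 → C:1 H:2
  CH2N(CH3)2 → C:3 H:8 N:1
Element totals:
  C: 11
  H: 25
  N: 1
  O: 1
Molecular formula: C11H25NO.
Molar mass = 187.327 g/mol.
Mass from N: 1 × 14.007 = 14.007 g/mol.
%N = 14.007 / 187.327 × 100 = 7.48%.

7.48%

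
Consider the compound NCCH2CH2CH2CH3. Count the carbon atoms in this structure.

Atom tally by fragment:
  NCCH2 → C:2 H:2 N:1
  CH2 → C:1 H:2
  CH2 → C:1 H:2
  CH3 → C:1 H:3
Element totals:
  C: 5
  H: 9
  N: 1

5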